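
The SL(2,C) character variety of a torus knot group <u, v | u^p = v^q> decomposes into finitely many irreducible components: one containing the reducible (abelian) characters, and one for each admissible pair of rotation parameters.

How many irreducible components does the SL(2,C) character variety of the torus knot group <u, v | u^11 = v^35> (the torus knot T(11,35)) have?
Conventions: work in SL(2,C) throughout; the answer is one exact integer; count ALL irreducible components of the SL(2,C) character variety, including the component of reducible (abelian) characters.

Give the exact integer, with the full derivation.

171

In the torus knot group T(11,35), u^11 = v^35 is central, so an irreducible representation sends it to +I or -I (Schur).
On an irreducible component, tr(u) is locked at 2*cos(pi*alpha/11) for some alpha in 1..10, and tr(v) at 2*cos(pi*beta/35) for some beta in 1..34.
The two central values (-1)^alpha I and (-1)^beta I must be the same matrix, so alpha and beta share a parity.
Counting: 5 odd alphas x 17 odd betas + 5 even alphas x 17 even betas = 85 + 85 = 170.
That is 170 components of irreducible characters, and with the reducible (abelian) component the total is 171.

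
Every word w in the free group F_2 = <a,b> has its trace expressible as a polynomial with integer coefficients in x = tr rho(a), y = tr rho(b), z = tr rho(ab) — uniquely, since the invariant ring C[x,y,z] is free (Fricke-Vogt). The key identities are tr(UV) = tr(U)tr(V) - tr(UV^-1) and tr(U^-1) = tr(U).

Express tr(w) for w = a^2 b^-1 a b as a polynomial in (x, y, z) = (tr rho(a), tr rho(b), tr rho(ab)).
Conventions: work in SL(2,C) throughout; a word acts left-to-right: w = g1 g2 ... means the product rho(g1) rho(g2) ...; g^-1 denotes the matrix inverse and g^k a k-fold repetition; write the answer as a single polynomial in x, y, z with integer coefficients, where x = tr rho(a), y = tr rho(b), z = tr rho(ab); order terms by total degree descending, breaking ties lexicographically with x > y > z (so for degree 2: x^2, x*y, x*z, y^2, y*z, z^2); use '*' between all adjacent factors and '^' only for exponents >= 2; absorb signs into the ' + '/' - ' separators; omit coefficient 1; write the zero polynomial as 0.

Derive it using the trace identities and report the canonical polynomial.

trace(b a^2) = trace(a) * trace(b a) - trace(b)  (reduce the a square) = x*z - y
trace(a b a^2) = trace(a) * trace(b a^2) - trace(b a)  (reduce the a square) = x^2*z - x*y - z
trace(b a b a) = trace(a b) * trace(a b) - trace(1)  (split on a) = z^2 - 2
trace(b a b) = trace(b) * trace(a b) - trace(a)  (reduce the b square) = y*z - x
trace(a b a^2 b) = trace(a) * trace(b a b a) - trace(b a b)  (reduce the a square) = x*z^2 - y*z - x
trace(a^2 b^-1 a b) = trace(a b a^2) * trace(b) - trace(a b a^2 b)  (eliminate b^-1) = x^2*y*z - x*y^2 - x*z^2 + x

x^2*y*z - x*y^2 - x*z^2 + x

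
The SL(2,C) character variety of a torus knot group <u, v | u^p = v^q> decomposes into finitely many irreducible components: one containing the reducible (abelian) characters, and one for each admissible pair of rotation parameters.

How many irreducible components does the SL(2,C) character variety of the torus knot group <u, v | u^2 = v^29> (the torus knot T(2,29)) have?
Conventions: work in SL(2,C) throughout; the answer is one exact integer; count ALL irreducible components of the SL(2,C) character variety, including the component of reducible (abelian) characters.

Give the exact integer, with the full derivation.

15

For T(2,29): irreducibility forces the central element u^2 = v^29 to one of +I, -I.
On an irreducible component, tr(u) is locked at 2*cos(pi*alpha/2) for some alpha in 1..1, and tr(v) at 2*cos(pi*beta/29) for some beta in 1..28.
The two central values (-1)^alpha I and (-1)^beta I must be the same matrix, so alpha and beta share a parity.
count pairs: odd alpha (1 choices) x odd beta (14), plus even alpha (0) x even beta (14): 1*14 + 0*14 = 14.
Total: 14 irreducible-character components + 1 reducible (abelian) component = 15.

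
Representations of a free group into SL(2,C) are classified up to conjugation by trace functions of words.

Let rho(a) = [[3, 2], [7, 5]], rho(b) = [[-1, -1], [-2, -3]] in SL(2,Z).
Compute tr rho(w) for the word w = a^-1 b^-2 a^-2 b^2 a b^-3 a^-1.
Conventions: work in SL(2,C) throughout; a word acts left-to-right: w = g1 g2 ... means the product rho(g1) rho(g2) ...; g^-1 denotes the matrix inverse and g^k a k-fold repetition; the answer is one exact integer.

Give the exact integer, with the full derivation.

4463379

rho(a^-1) = [[5, -2], [-7, 3]]
... * rho(b^-1) = [[-3, 1], [2, -1]]  ->  [[-19, 7], [27, -10]]
... * rho(b^-1) = [[-3, 1], [2, -1]]  ->  [[71, -26], [-101, 37]]
... * rho(a^-1) = [[5, -2], [-7, 3]]  ->  [[537, -220], [-764, 313]]
... * rho(a^-1) = [[5, -2], [-7, 3]]  ->  [[4225, -1734], [-6011, 2467]]
... * rho(b) = [[-1, -1], [-2, -3]]  ->  [[-757, 977], [1077, -1390]]
... * rho(b) = [[-1, -1], [-2, -3]]  ->  [[-1197, -2174], [1703, 3093]]
... * rho(a) = [[3, 2], [7, 5]]  ->  [[-18809, -13264], [26760, 18871]]
... * rho(b^-1) = [[-3, 1], [2, -1]]  ->  [[29899, -5545], [-42538, 7889]]
... * rho(b^-1) = [[-3, 1], [2, -1]]  ->  [[-100787, 35444], [143392, -50427]]
... * rho(b^-1) = [[-3, 1], [2, -1]]  ->  [[373249, -136231], [-531030, 193819]]
... * rho(a^-1) = [[5, -2], [-7, 3]]  ->  [[2819862, -1155191], [-4011883, 1643517]]
tr = 2819862 + 1643517 = 4463379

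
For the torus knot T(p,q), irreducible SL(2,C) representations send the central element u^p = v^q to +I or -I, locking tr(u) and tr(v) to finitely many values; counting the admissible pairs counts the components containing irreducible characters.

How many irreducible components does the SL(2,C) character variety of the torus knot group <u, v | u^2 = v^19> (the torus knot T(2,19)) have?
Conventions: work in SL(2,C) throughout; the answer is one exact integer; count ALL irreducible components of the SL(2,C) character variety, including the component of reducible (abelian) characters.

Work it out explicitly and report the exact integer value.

10

In the torus knot group T(2,19), u^2 = v^19 is central, so an irreducible representation sends it to +I or -I (Schur).
This locks tr(u) to 2*cos(pi*alpha/2), alpha in 1..1, and tr(v) to 2*cos(pi*beta/19), beta in 1..18, on each component of irreducible characters.
The two central values (-1)^alpha I and (-1)^beta I must be the same matrix, so alpha and beta share a parity.
Enumerate parity-matched pairs: 1*9 odd-odd plus 0*9 even-even gives 9.
That is 9 components of irreducible characters, and with the reducible (abelian) component the total is 10.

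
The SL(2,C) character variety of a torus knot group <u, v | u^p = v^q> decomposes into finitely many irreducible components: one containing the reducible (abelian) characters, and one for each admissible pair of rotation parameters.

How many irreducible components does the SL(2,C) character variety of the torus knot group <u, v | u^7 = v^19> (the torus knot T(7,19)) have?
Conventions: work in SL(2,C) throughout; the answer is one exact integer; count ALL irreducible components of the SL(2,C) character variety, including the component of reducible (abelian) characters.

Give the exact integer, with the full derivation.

In the torus knot group T(7,19), u^7 = v^19 is central, so an irreducible representation sends it to +I or -I (Schur).
So on each irreducible component the traces are pinned: tr(u) = 2*cos(pi*alpha/7) with 1 <= alpha <= 6, tr(v) = 2*cos(pi*beta/19) with 1 <= beta <= 18.
u^7 = (-1)^alpha I and v^19 = (-1)^beta I must agree, so alpha and beta have equal parity.
Counting: 3 odd alphas x 9 odd betas + 3 even alphas x 9 even betas = 27 + 27 = 54.
That is 54 components of irreducible characters, and with the reducible (abelian) component the total is 55.

55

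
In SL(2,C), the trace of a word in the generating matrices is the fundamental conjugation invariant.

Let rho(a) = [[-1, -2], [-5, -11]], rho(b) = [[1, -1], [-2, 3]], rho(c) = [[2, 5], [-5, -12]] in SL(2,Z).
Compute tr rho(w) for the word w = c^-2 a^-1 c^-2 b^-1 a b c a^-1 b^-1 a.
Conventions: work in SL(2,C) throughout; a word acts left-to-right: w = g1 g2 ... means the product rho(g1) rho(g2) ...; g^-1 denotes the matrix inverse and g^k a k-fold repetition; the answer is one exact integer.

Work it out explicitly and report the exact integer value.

32109235

rho(c^-1) = [[-12, -5], [5, 2]]
... * rho(c^-1) = [[-12, -5], [5, 2]]  ->  [[119, 50], [-50, -21]]
... * rho(a^-1) = [[-11, 2], [5, -1]]  ->  [[-1059, 188], [445, -79]]
... * rho(c^-1) = [[-12, -5], [5, 2]]  ->  [[13648, 5671], [-5735, -2383]]
... * rho(c^-1) = [[-12, -5], [5, 2]]  ->  [[-135421, -56898], [56905, 23909]]
... * rho(b^-1) = [[3, 1], [2, 1]]  ->  [[-520059, -192319], [218533, 80814]]
... * rho(a) = [[-1, -2], [-5, -11]]  ->  [[1481654, 3155627], [-622603, -1326020]]
... * rho(b) = [[1, -1], [-2, 3]]  ->  [[-4829600, 7985227], [2029437, -3355457]]
... * rho(c) = [[2, 5], [-5, -12]]  ->  [[-49585335, -119970724], [20836159, 50412669]]
... * rho(a^-1) = [[-11, 2], [5, -1]]  ->  [[-54414935, 20800054], [22865596, -8740351]]
... * rho(b^-1) = [[3, 1], [2, 1]]  ->  [[-121644697, -33614881], [51116086, 14125245]]
... * rho(a) = [[-1, -2], [-5, -11]]  ->  [[289719102, 613053085], [-121742311, -257609867]]
tr = 289719102 + -257609867 = 32109235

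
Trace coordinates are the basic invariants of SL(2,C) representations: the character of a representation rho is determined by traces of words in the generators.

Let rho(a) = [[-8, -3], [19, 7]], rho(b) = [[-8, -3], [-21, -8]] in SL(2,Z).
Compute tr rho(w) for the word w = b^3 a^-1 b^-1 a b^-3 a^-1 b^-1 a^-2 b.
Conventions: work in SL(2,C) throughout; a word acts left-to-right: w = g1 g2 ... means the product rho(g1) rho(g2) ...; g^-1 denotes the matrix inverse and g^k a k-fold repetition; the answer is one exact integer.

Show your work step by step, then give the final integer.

-6295647616

rho(b) = [[-8, -3], [-21, -8]]
... * rho(b) = [[-8, -3], [-21, -8]]  ->  [[127, 48], [336, 127]]
... * rho(b) = [[-8, -3], [-21, -8]]  ->  [[-2024, -765], [-5355, -2024]]
... * rho(a^-1) = [[7, 3], [-19, -8]]  ->  [[367, 48], [971, 127]]
... * rho(b^-1) = [[-8, 3], [21, -8]]  ->  [[-1928, 717], [-5101, 1897]]
... * rho(a) = [[-8, -3], [19, 7]]  ->  [[29047, 10803], [76851, 28582]]
... * rho(b^-1) = [[-8, 3], [21, -8]]  ->  [[-5513, 717], [-14586, 1897]]
... * rho(b^-1) = [[-8, 3], [21, -8]]  ->  [[59161, -22275], [156525, -58934]]
... * rho(b^-1) = [[-8, 3], [21, -8]]  ->  [[-941063, 355683], [-2489814, 941047]]
... * rho(a^-1) = [[7, 3], [-19, -8]]  ->  [[-13345418, -5668653], [-35308591, -14997818]]
... * rho(b^-1) = [[-8, 3], [21, -8]]  ->  [[-12278369, 5312970], [-32485450, 14056771]]
... * rho(a^-1) = [[7, 3], [-19, -8]]  ->  [[-186895013, -79338867], [-494476799, -209910518]]
... * rho(a^-1) = [[7, 3], [-19, -8]]  ->  [[199173382, 74025897], [526962249, 195853747]]
... * rho(b) = [[-8, -3], [-21, -8]]  ->  [[-3147930893, -1189727322], [-8328626679, -3147716723]]
tr = -3147930893 + -3147716723 = -6295647616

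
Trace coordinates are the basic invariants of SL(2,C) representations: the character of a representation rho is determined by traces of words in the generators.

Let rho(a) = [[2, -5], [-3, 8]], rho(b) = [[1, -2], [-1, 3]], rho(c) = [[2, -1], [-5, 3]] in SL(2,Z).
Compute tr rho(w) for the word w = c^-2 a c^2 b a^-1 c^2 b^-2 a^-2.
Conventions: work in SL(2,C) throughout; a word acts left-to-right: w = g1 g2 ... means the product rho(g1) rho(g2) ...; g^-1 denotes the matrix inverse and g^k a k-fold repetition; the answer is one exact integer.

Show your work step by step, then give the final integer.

rho(c^-1) = [[3, 1], [5, 2]]
... * rho(c^-1) = [[3, 1], [5, 2]]  ->  [[14, 5], [25, 9]]
... * rho(a) = [[2, -5], [-3, 8]]  ->  [[13, -30], [23, -53]]
... * rho(c) = [[2, -1], [-5, 3]]  ->  [[176, -103], [311, -182]]
... * rho(c) = [[2, -1], [-5, 3]]  ->  [[867, -485], [1532, -857]]
... * rho(b) = [[1, -2], [-1, 3]]  ->  [[1352, -3189], [2389, -5635]]
... * rho(a^-1) = [[8, 5], [3, 2]]  ->  [[1249, 382], [2207, 675]]
... * rho(c) = [[2, -1], [-5, 3]]  ->  [[588, -103], [1039, -182]]
... * rho(c) = [[2, -1], [-5, 3]]  ->  [[1691, -897], [2988, -1585]]
... * rho(b^-1) = [[3, 2], [1, 1]]  ->  [[4176, 2485], [7379, 4391]]
... * rho(b^-1) = [[3, 2], [1, 1]]  ->  [[15013, 10837], [26528, 19149]]
... * rho(a^-1) = [[8, 5], [3, 2]]  ->  [[152615, 96739], [269671, 170938]]
... * rho(a^-1) = [[8, 5], [3, 2]]  ->  [[1511137, 956553], [2670182, 1690231]]
tr = 1511137 + 1690231 = 3201368

3201368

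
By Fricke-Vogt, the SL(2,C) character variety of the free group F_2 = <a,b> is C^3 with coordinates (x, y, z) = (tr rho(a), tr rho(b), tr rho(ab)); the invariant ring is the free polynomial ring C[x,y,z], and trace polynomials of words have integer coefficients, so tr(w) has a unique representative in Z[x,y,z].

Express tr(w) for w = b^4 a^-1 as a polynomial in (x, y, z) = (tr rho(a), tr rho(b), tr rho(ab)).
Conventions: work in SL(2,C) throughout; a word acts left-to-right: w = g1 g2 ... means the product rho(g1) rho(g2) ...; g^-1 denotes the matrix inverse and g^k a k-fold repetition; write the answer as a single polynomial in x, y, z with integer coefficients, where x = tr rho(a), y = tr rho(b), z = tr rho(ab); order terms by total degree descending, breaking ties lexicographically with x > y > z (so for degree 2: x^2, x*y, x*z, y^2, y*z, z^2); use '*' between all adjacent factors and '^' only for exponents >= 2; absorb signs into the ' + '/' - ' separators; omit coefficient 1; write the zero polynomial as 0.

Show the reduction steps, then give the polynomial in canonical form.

x*y^4 - y^3*z - 3*x*y^2 + 2*y*z + x

trace(b^2) = trace(b) * trace(b) - trace(1)  (reduce the b square) = y^2 - 2
apply: trace(b^3) = trace(b) * trace(b^2) - trace(b)  (reduce the b square) = y^3 - 3*y
use: trace(b^4) = trace(b) * trace(b^3) - trace(b^2)  (reduce the b square) = y^4 - 4*y^2 + 2
trace(b a b) = trace(b) * trace(a b) - trace(a)  (reduce the b square) = y*z - x
trace(b a b^2) = trace(b) * trace(b a b) - trace(b a)  (reduce the b square) = y^2*z - x*y - z
trace(b^4 a) = trace(b) * trace(b a b^2) - trace(b a b)  (reduce the b square) = y^3*z - x*y^2 - 2*y*z + x
trace(b^4 a^-1) = trace(b^4) * trace(a) - trace(b^4 a)  (eliminate a^-1) = x*y^4 - y^3*z - 3*x*y^2 + 2*y*z + x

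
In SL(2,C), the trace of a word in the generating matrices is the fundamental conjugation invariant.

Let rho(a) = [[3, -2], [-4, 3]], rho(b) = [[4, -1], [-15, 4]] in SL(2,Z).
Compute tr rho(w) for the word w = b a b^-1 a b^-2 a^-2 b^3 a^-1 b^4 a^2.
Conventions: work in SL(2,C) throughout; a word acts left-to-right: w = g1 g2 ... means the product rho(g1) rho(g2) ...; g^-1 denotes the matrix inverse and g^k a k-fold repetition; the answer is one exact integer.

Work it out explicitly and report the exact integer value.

37114053564034

rho(b) = [[4, -1], [-15, 4]]
... * rho(a) = [[3, -2], [-4, 3]]  ->  [[16, -11], [-61, 42]]
... * rho(b^-1) = [[4, 1], [15, 4]]  ->  [[-101, -28], [386, 107]]
... * rho(a) = [[3, -2], [-4, 3]]  ->  [[-191, 118], [730, -451]]
... * rho(b^-1) = [[4, 1], [15, 4]]  ->  [[1006, 281], [-3845, -1074]]
... * rho(b^-1) = [[4, 1], [15, 4]]  ->  [[8239, 2130], [-31490, -8141]]
... * rho(a^-1) = [[3, 2], [4, 3]]  ->  [[33237, 22868], [-127034, -87403]]
... * rho(a^-1) = [[3, 2], [4, 3]]  ->  [[191183, 135078], [-730714, -516277]]
... * rho(b) = [[4, -1], [-15, 4]]  ->  [[-1261438, 349129], [4821299, -1334394]]
... * rho(b) = [[4, -1], [-15, 4]]  ->  [[-10282687, 2657954], [39301106, -10158875]]
... * rho(b) = [[4, -1], [-15, 4]]  ->  [[-81000058, 20914503], [309587549, -79936606]]
... * rho(a^-1) = [[3, 2], [4, 3]]  ->  [[-159342162, -99256607], [609016223, 379365280]]
... * rho(b) = [[4, -1], [-15, 4]]  ->  [[851480457, -237684266], [-3254414308, 908444897]]
... * rho(b) = [[4, -1], [-15, 4]]  ->  [[6971185818, -1802217521], [-26644330687, 6888193896]]
... * rho(b) = [[4, -1], [-15, 4]]  ->  [[54918006087, -14180055902], [-209900231188, 54197106271]]
... * rho(b) = [[4, -1], [-15, 4]]  ->  [[432372862878, -111638229695], [-1652557518817, 426688656272]]
... * rho(a) = [[3, -2], [-4, 3]]  ->  [[1743671507414, -1199660414841], [-6664427181539, 4585181006450]]
... * rho(a) = [[3, -2], [-4, 3]]  ->  [[10029656181606, -7086324259351], [-38334005570417, 27084397382428]]
tr = 10029656181606 + 27084397382428 = 37114053564034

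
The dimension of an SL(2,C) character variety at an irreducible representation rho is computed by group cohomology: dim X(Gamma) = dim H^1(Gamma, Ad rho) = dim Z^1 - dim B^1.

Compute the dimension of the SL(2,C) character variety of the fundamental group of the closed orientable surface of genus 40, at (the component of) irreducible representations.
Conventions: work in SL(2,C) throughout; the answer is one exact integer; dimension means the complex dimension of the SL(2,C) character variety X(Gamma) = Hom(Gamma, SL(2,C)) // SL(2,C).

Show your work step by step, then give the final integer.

Gamma = pi_1(Sigma_40) = < a_1, b_1, ..., a_40, b_40 | prod [a_i, b_i] > has 2g = 80 generators and 1 relator.
A cocycle assigns one sl_2 vector per generator subject to the relator condition d_2(z) = 0: dim of the unconstrained space is 3*2g = 240.
At an irreducible rho, H^2 = coker(d_2) vanishes (Poincare duality: H^2 is dual to H^0 = invariants = 0), so d_2 is surjective onto sl_2 and dim Z^1 = 240 - 3 = 237.
As always at irreducible rho, dim B^1 = 3.
Hence dim X = 237 - 3 = 234.

234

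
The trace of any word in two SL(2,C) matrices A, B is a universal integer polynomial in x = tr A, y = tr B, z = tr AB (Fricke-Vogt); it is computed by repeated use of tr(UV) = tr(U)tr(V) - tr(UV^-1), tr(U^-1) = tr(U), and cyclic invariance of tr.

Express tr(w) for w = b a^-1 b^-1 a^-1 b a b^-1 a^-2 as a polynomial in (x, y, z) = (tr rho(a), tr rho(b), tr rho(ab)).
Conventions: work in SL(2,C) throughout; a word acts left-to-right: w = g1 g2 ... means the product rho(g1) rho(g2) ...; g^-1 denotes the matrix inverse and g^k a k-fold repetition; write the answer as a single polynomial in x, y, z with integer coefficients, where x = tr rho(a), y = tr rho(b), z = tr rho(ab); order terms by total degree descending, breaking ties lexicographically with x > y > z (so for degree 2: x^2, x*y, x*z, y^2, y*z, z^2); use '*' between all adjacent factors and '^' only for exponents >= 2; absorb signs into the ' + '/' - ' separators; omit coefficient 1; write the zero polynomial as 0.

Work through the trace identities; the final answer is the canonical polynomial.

-x^3*y^2*z^2 + x^4*y*z + 2*x^2*y^3*z + 2*x^2*y*z^3 - x^3*y^2 - x^3*z^2 - x*y^4 - 2*x*y^2*z^2 - x*z^4 - 4*x^2*y*z + x^3 + 4*x*y^2 + 4*x*z^2 - 3*x

trace(a^-1) = trace(a) = x
trace(a b a) = trace(a) trace(b a) - trace(b) = x*z - y
trace(a b a^2) = trace(a) trace(a b a) - trace(a b) = x^2*z - x*y - z
trace(b a b a) = trace(b a) trace(b a) - trace(1)   [split at repeated b] = z^2 - 2
trace(b a b) = trace(b) trace(a b) - trace(a) = y*z - x
use: trace(a b a^2 b) = trace(a) trace(b a b a) - trace(b a b) = x*z^2 - y*z - x
use: trace(a b^-1 a b a) = trace(a b a^2) trace(b) - trace(a b a^2 b) = x^2*y*z - x*y^2 - x*z^2 + x
trace(b^2) = trace(b) trace(b) - trace(1) = y^2 - 2
apply: trace(b a^2 b) = trace(a) trace(b^2 a) - trace(b^2) = x*y*z - x^2 - y^2 + 2
apply: trace(a b a^2 b a) = trace(a) trace(b a^2 b a) - trace(b a^2 b) = x^2*z^2 - 2*x*y*z + y^2 - 2
use: trace(b a b a b a) = trace(a b) trace(a b a b) - trace(a^-1 b^-1)   [split at repeated a] = z^3 - 3*z
apply: trace(b a b a b) = trace(b) trace(a b a b) - trace(a b a) = y*z^2 - x*z - y
trace(a b a^2 b a b) = trace(a) trace(b a b a b a) - trace(b a b a b) = x*z^3 - y*z^2 - 2*x*z + y
use: trace(a b a b^-1 a b a) = trace(a b a^2 b a) trace(b) - trace(a b a^2 b a b) = x^2*y*z^2 - 2*x*y^2*z - x*z^3 + y^3 + y*z^2 + 2*x*z - 3*y
apply: trace(a b a b a b a b) = trace(b a) trace(b a b a b a) - trace(b^-1 a^-1 b^-1 a^-1)   [split at repeated b] = z^4 - 4*z^2 + 2
trace(a b a b^-1 a b a b) = trace(a b a b a b a) trace(b) - trace(a b a b a b a b) = x*y*z^3 - y^2*z^2 - z^4 - 2*x*y*z + y^2 + 4*z^2 - 2
trace(b a b^-1 a b a b^-1 a) = trace(a b a b^-1 a b a) trace(b) - trace(a b a b^-1 a b a b) = x^2*y^2*z^2 - 2*x*y^3*z - 2*x*y*z^3 + y^4 + 2*y^2*z^2 + z^4 + 4*x*y*z - 4*y^2 - 4*z^2 + 2
apply: trace(b^-1 a^-1 b a b^-1 a b a) = trace(b a b^-1 a b a b^-1) trace(a) - trace(b a b^-1 a b a b^-1 a) = -x^2*y^2*z^2 + x^3*y*z + 2*x*y^3*z + 2*x*y*z^3 - x^2*y^2 - x^2*z^2 - y^4 - 2*y^2*z^2 - z^4 - 4*x*y*z + x^2 + 4*y^2 + 4*z^2 - 2
trace(b a^-1 b^-1 a^-1 b a b^-1 a) = trace(b^-1 a^-1 b a b^-1 a b) trace(a) - trace(b^-1 a^-1 b a b^-1 a b a) = x^2*y^2*z^2 - x^3*y*z - 2*x*y^3*z - 2*x*y*z^3 + x^2*y^2 + x^2*z^2 + y^4 + 2*y^2*z^2 + z^4 + 4*x*y*z - 4*y^2 - 4*z^2 + 2
trace(b a^-1 b^-1 a^-1 b a b^-1 a^-1) = trace(b a^-1 b^-1 a^-1 b a b^-1) trace(a) - trace(b a^-1 b^-1 a^-1 b a b^-1 a) = -x^2*y^2*z^2 + x^3*y*z + 2*x*y^3*z + 2*x*y*z^3 - x^2*y^2 - x^2*z^2 - y^4 - 2*y^2*z^2 - z^4 - 4*x*y*z + x^2 + 4*y^2 + 4*z^2 - 2
use: trace(b a^-1 b^-1 a^-1 b a b^-1 a^-2) = trace(b a^-1 b^-1 a^-1 b a b^-1 a^-1) trace(a) - trace(b a^-1 b^-1 a^-1 b a b^-1) = -x^3*y^2*z^2 + x^4*y*z + 2*x^2*y^3*z + 2*x^2*y*z^3 - x^3*y^2 - x^3*z^2 - x*y^4 - 2*x*y^2*z^2 - x*z^4 - 4*x^2*y*z + x^3 + 4*x*y^2 + 4*x*z^2 - 3*x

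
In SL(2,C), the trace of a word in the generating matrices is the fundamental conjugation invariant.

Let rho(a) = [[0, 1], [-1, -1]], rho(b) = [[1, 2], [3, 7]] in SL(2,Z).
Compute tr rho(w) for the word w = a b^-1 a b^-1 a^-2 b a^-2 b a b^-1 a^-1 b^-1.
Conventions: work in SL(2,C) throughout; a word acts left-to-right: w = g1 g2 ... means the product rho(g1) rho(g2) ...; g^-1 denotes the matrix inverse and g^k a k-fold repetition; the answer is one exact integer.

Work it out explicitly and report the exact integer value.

-5895

rho(a) = [[0, 1], [-1, -1]]
... * rho(b^-1) = [[7, -2], [-3, 1]]  ->  [[-3, 1], [-4, 1]]
... * rho(a) = [[0, 1], [-1, -1]]  ->  [[-1, -4], [-1, -5]]
... * rho(b^-1) = [[7, -2], [-3, 1]]  ->  [[5, -2], [8, -3]]
... * rho(a^-1) = [[-1, -1], [1, 0]]  ->  [[-7, -5], [-11, -8]]
... * rho(a^-1) = [[-1, -1], [1, 0]]  ->  [[2, 7], [3, 11]]
... * rho(b) = [[1, 2], [3, 7]]  ->  [[23, 53], [36, 83]]
... * rho(a^-1) = [[-1, -1], [1, 0]]  ->  [[30, -23], [47, -36]]
... * rho(a^-1) = [[-1, -1], [1, 0]]  ->  [[-53, -30], [-83, -47]]
... * rho(b) = [[1, 2], [3, 7]]  ->  [[-143, -316], [-224, -495]]
... * rho(a) = [[0, 1], [-1, -1]]  ->  [[316, 173], [495, 271]]
... * rho(b^-1) = [[7, -2], [-3, 1]]  ->  [[1693, -459], [2652, -719]]
... * rho(a^-1) = [[-1, -1], [1, 0]]  ->  [[-2152, -1693], [-3371, -2652]]
... * rho(b^-1) = [[7, -2], [-3, 1]]  ->  [[-9985, 2611], [-15641, 4090]]
tr = -9985 + 4090 = -5895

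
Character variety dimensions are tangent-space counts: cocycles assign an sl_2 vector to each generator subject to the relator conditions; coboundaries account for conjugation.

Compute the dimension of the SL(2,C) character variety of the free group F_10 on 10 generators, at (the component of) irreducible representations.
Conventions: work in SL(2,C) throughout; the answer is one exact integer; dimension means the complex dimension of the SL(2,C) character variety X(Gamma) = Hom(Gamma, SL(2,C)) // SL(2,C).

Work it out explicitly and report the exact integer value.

27

Gamma = F_10 has 10 generators and no relators.
So Z^1 = (sl_2)^10 in full: dim Z^1 = 30.
dim B^1 = 3: the coboundary map is injective because an irreducible image has centralizer 0 in sl_2.
dim X = dim H^1 = dim Z^1 - dim B^1 = 30 - 3 = 27.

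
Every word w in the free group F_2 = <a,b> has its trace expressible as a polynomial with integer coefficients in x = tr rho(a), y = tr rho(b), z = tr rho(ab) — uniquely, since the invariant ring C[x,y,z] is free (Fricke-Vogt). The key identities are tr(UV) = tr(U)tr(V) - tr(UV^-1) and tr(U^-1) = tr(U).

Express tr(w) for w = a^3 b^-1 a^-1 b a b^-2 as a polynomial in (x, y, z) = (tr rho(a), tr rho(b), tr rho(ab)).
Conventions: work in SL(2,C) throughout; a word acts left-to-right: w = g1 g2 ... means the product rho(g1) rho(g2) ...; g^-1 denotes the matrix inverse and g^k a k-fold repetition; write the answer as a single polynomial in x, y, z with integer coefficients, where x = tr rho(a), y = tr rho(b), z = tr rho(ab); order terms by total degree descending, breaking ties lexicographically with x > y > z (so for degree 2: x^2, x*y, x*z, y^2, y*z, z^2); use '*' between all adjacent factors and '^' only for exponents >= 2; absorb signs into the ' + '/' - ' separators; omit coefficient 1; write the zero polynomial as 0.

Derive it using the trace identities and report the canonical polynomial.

apply: trace(b a^2) = trace(a) trace(b a) - trace(b)   [square of a] = x*z - y
trace(a^2 b a) = trace(a) trace(b a^2) - trace(b a)   [square of a] = x^2*z - x*y - z
use: trace(b a b a) = trace(a b) trace(a b) - trace(1)   [split at a repeated a] = z^2 - 2
trace(b a b) = trace(b) trace(a b) - trace(a)   [square of b] = y*z - x
trace(a^2 b a b) = trace(a) trace(b a b a) - trace(b a b)   [square of a] = x*z^2 - y*z - x
apply: trace(a^2 b a b^-1) = trace(a^2 b a) trace(b) - trace(a^2 b a b)   [inverse elimination on b] = x^2*y*z - x*y^2 - x*z^2 + x
trace(b a b^-2 a^2) = trace(a^2 b a b^-1) trace(b) - trace(a^2 b a)   [inverse elimination on b] = x^2*y^2*z - x*y^3 - x*y*z^2 - x^2*z + 2*x*y + z
apply: trace(a^4 b) = trace(a) trace(a b a^2) - trace(a b a)   [square of a] = x^3*z - x^2*y - 2*x*z + y
trace(a^2) = trace(a) trace(a) - trace(1)   [square of a] = x^2 - 2
trace(a^3) = trace(a) trace(a^2) - trace(a)   [square of a] = x^3 - 3*x
apply: trace(a^4) = trace(a) trace(a^3) - trace(a^2)   [square of a] = x^4 - 4*x^2 + 2
apply: trace(a^3 b^2 a) = trace(b) trace(a^4 b) - trace(a^4)   [square of b] = x^3*y*z - x^4 - x^2*y^2 - 2*x*y*z + 4*x^2 + y^2 - 2
apply: trace(a b^2 a b a) = trace(b) trace(a b a^2 b) - trace(a b a^2)   [square of b] = x*y*z^2 - x^2*z - y^2*z + z
apply: trace(a b^2 a b) = trace(b) trace(a b a b) - trace(a b a)   [square of b] = y*z^2 - x*z - y
trace(a^3 b^2 a b) = trace(a) trace(a b^2 a b a) - trace(a b^2 a b)   [square of a] = x^2*y*z^2 - x^3*z - x*y^2*z - y*z^2 + 2*x*z + y
use: trace(b a b^-1 a^3 b) = trace(a^3 b^2 a) trace(b) - trace(a^3 b^2 a b)   [inverse elimination on b] = x^3*y^2*z - x^4*y - x^2*y^3 - x^2*y*z^2 + x^3*z - x*y^2*z + 4*x^2*y + y^3 + y*z^2 - 2*x*z - 3*y
trace(a^2 b a b a) = trace(a) trace(b a b a^2) - trace(b a b a)   [square of a] = x^2*z^2 - x*y*z - x^2 - z^2 + 2
trace(a^3 b a b a) = trace(a) trace(a^2 b a b a) - trace(a^2 b a b)   [square of a] = x^3*z^2 - x^2*y*z - x^3 - 2*x*z^2 + y*z + 3*x
apply: trace(b a b a b a) = trace(b a) trace(b a b a) - trace(b^-1 a^-1)   [split at a repeated b] = z^3 - 3*z
apply: trace(b a b a b a^2) = trace(a) trace(b a b a b a) - trace(b a b a b)   [square of a] = x*z^3 - y*z^2 - 2*x*z + y
apply: trace(a^3 b a b a b) = trace(a) trace(b a b a b a^2) - trace(b a b a b a)   [square of a] = x^2*z^3 - x*y*z^2 - 2*x^2*z - z^3 + x*y + 3*z
trace(b a b^-1 a^3 b a) = trace(a^3 b a b a) trace(b) - trace(a^3 b a b a b)   [inverse elimination on b] = x^3*y*z^2 - x^2*y^2*z - x^2*z^3 - x^3*y - x*y*z^2 + 2*x^2*z + y^2*z + z^3 + 2*x*y - 3*z
trace(a^3 b a^-1 b a b^-1) = trace(b a b^-1 a^3 b) trace(a) - trace(b a b^-1 a^3 b a)   [inverse elimination on a] = x^4*y^2*z - x^5*y - x^3*y^3 - 2*x^3*y*z^2 + x^4*z + x^2*z^3 + 5*x^3*y + x*y^3 + 2*x*y*z^2 - 4*x^2*z - y^2*z - z^3 - 5*x*y + 3*z
trace(a^3 b a^-1 b a) = trace(b a^4 b) trace(a) - trace(b a^4 b a)   [inverse elimination on a] = x^4*y*z - x^5 - x^3*y^2 - x^3*z^2 - x^2*y*z + 5*x^3 + x*y^2 + 2*x*z^2 - y*z - 5*x
use: trace(a^-1 b a b^-2 a^3 b) = trace(a^3 b a^-1 b a b^-1) trace(b) - trace(a^3 b a^-1 b a)   [inverse elimination on b] = x^4*y^3*z - x^5*y^2 - x^3*y^4 - 2*x^3*y^2*z^2 + x^2*y*z^3 + x^5 + 6*x^3*y^2 + x^3*z^2 + x*y^4 + 2*x*y^2*z^2 - 3*x^2*y*z - y^3*z - y*z^3 - 5*x^3 - 6*x*y^2 - 2*x*z^2 + 4*y*z + 5*x
use: trace(a^3 b^-1 a^-1 b a b^-2) = trace(a^-1 b a b^-2 a^3) trace(b) - trace(a^-1 b a b^-2 a^3 b)   [inverse elimination on b] = -x^4*y^3*z + x^5*y^2 + x^3*y^4 + 2*x^3*y^2*z^2 + x^2*y^3*z - x^2*y*z^3 - x^5 - 6*x^3*y^2 - x^3*z^2 - 2*x*y^4 - 3*x*y^2*z^2 + 2*x^2*y*z + y^3*z + y*z^3 + 5*x^3 + 8*x*y^2 + 2*x*z^2 - 3*y*z - 5*x

-x^4*y^3*z + x^5*y^2 + x^3*y^4 + 2*x^3*y^2*z^2 + x^2*y^3*z - x^2*y*z^3 - x^5 - 6*x^3*y^2 - x^3*z^2 - 2*x*y^4 - 3*x*y^2*z^2 + 2*x^2*y*z + y^3*z + y*z^3 + 5*x^3 + 8*x*y^2 + 2*x*z^2 - 3*y*z - 5*x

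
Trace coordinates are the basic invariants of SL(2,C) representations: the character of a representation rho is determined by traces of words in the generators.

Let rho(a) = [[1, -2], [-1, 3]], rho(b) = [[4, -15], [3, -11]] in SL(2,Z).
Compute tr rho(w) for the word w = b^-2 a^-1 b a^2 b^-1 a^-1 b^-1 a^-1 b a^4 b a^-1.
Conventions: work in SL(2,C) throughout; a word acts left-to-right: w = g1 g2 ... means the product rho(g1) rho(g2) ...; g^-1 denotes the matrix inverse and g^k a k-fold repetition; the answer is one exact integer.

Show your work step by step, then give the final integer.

5390589575

rho(b^-1) = [[-11, 15], [-3, 4]]
... * rho(b^-1) = [[-11, 15], [-3, 4]]  ->  [[76, -105], [21, -29]]
... * rho(a^-1) = [[3, 2], [1, 1]]  ->  [[123, 47], [34, 13]]
... * rho(b) = [[4, -15], [3, -11]]  ->  [[633, -2362], [175, -653]]
... * rho(a) = [[1, -2], [-1, 3]]  ->  [[2995, -8352], [828, -2309]]
... * rho(a) = [[1, -2], [-1, 3]]  ->  [[11347, -31046], [3137, -8583]]
... * rho(b^-1) = [[-11, 15], [-3, 4]]  ->  [[-31679, 46021], [-8758, 12723]]
... * rho(a^-1) = [[3, 2], [1, 1]]  ->  [[-49016, -17337], [-13551, -4793]]
... * rho(b^-1) = [[-11, 15], [-3, 4]]  ->  [[591187, -804588], [163440, -222437]]
... * rho(a^-1) = [[3, 2], [1, 1]]  ->  [[968973, 377786], [267883, 104443]]
... * rho(b) = [[4, -15], [3, -11]]  ->  [[5009250, -18690241], [1384861, -5167118]]
... * rho(a) = [[1, -2], [-1, 3]]  ->  [[23699491, -66089223], [6551979, -18271076]]
... * rho(a) = [[1, -2], [-1, 3]]  ->  [[89788714, -245666651], [24823055, -67917186]]
... * rho(a) = [[1, -2], [-1, 3]]  ->  [[335455365, -916577381], [92740241, -253397668]]
... * rho(a) = [[1, -2], [-1, 3]]  ->  [[1252032746, -3420642873], [346137909, -945673486]]
... * rho(b) = [[4, -15], [3, -11]]  ->  [[-5253797635, 18846580413], [-1452468822, 5210339711]]
... * rho(a^-1) = [[3, 2], [1, 1]]  ->  [[3085187508, 8338985143], [852933245, 2305402067]]
tr = 3085187508 + 2305402067 = 5390589575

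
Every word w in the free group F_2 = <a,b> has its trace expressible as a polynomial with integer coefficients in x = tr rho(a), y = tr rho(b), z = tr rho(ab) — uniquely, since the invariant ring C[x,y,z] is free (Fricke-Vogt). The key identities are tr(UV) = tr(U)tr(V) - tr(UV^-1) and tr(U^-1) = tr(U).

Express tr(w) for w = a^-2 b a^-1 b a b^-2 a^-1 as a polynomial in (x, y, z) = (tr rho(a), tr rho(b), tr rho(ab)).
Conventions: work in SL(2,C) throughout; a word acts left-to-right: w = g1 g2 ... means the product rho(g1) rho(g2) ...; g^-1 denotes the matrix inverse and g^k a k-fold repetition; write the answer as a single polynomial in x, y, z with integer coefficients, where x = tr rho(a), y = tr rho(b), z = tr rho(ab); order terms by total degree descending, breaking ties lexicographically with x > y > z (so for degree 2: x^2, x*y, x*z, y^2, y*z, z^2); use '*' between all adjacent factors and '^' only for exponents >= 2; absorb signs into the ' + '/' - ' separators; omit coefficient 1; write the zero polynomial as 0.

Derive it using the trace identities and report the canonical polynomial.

tr(b^2 a) = tr(b) tr(a b) - tr(a) = y*z - x
tr(b^2) = tr(b) tr(b) - tr(1) = y^2 - 2
tr(a b^2 a) = tr(a) tr(b^2 a) - tr(b^2) = x*y*z - x^2 - y^2 + 2
tr(a b a b) = tr(b a) tr(b a) - tr(1) = z^2 - 2
tr(a b a) = tr(a) tr(b a) - tr(b) = x*z - y
tr(a b^2 a b) = tr(b) tr(a b a b) - tr(a b a) = y*z^2 - x*z - y
tr(b^2 a b^-1 a) = tr(a b^2 a) tr(b) - tr(a b^2 a b) = x*y^2*z - x^2*y - y^3 - y*z^2 + x*z + 3*y
tr(a^-1 b^2 a b^-1) = tr(b^2 a b^-1) tr(a) - tr(b^2 a b^-1 a) = -x*y^2*z + x^2*y + y^3 + y*z^2 - 3*y
use: tr(b^2 a b^-2 a^-1) = tr(a^-1 b^2 a b^-1) tr(b) - tr(a^-1 b^2 a) = -x*y^3*z + x^2*y^2 + y^4 + y^2*z^2 - 4*y^2 + 2
use: tr(a^-1 b^2 a b^-2 a^-1) = tr(b^2 a b^-2 a^-1) tr(a) - tr(b^2 a b^-2) = -x^2*y^3*z + x^3*y^2 + x*y^4 + x*y^2*z^2 - 4*x*y^2 + x
tr(b a b^-2 a^-3 b) = tr(a^-1 b^2 a b^-2 a^-1) tr(a) - tr(a^-1 b^2 a b^-2) = -x^3*y^3*z + x^4*y^2 + x^2*y^4 + x^2*y^2*z^2 + x*y^3*z - 5*x^2*y^2 - y^4 - y^2*z^2 + x^2 + 4*y^2 - 2
tr(a b a b a) = tr(a) tr(b a b a) - tr(b a b) = x*z^2 - y*z - x
tr(a b a b a b) = tr(a b) tr(a b a b) - tr(a^-1 b^-1) = z^3 - 3*z
use: tr(b a b a b^-1 a) = tr(a b a b a) tr(b) - tr(a b a b a b) = x*y*z^2 - y^2*z - z^3 - x*y + 3*z
apply: tr(b a b a b^-1 a^-1) = tr(b a b a b^-1) tr(a) - tr(b a b a b^-1 a) = -x*y*z^2 + x^2*z + y^2*z + z^3 - 3*z
tr(b a b a b^-1 a^-2) = tr(b a b a b^-1 a^-1) tr(a) - tr(b a b a b^-1) = -x^2*y*z^2 + x^3*z + x*y^2*z + x*z^3 - 4*x*z + y
apply: tr(b^-1 a^-3 b a b a) = tr(b a b a b^-1 a^-2) tr(a) - tr(b a b a b^-1 a^-1) = -x^3*y*z^2 + x^4*z + x^2*y^2*z + x^2*z^3 + x*y*z^2 - 5*x^2*z - y^2*z - z^3 + x*y + 3*z
apply: tr(b a b a^-1) = tr(b a b) tr(a) - tr(b a b a) = x*y*z - x^2 - z^2 + 2
tr(a^-2 b a b) = tr(b a b a^-1) tr(a) - tr(b a b) = x^2*y*z - x^3 - x*z^2 - y*z + 3*x
apply: tr(b a b^-2 a^-3 b a) = tr(b^-1 a^-3 b a b a) tr(b) - tr(b^-1 a^-3 b a b a b) = -x^3*y^2*z^2 + x^4*y*z + x^2*y^3*z + x^2*y*z^3 + x*y^2*z^2 - 6*x^2*y*z - y^3*z - y*z^3 + x^3 + x*y^2 + x*z^2 + 4*y*z - 3*x
tr(a^-2 b a^-1 b a b^-2 a^-1) = tr(b a b^-2 a^-3 b) tr(a) - tr(b a b^-2 a^-3 b a) = -x^4*y^3*z + x^5*y^2 + x^3*y^4 + 2*x^3*y^2*z^2 - x^4*y*z - x^2*y*z^3 - 5*x^3*y^2 - x*y^4 - 2*x*y^2*z^2 + 6*x^2*y*z + y^3*z + y*z^3 + 3*x*y^2 - x*z^2 - 4*y*z + x

-x^4*y^3*z + x^5*y^2 + x^3*y^4 + 2*x^3*y^2*z^2 - x^4*y*z - x^2*y*z^3 - 5*x^3*y^2 - x*y^4 - 2*x*y^2*z^2 + 6*x^2*y*z + y^3*z + y*z^3 + 3*x*y^2 - x*z^2 - 4*y*z + x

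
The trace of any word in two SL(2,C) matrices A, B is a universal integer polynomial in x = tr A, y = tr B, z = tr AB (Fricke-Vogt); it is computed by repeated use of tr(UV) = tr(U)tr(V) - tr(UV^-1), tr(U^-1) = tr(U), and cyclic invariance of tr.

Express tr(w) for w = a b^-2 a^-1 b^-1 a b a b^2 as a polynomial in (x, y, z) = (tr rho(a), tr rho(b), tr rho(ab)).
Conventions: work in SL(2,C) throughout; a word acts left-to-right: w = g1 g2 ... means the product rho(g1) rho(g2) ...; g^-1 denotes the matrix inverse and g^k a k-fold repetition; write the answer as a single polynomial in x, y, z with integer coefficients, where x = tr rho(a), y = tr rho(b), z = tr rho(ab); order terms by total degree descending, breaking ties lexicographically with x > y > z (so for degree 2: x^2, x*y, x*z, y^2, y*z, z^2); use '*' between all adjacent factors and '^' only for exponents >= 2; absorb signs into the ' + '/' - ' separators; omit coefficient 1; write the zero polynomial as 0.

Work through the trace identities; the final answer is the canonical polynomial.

x*y^3*z^3 - 2*x^2*y^2*z^2 - y^4*z^2 - y^2*z^4 + x^3*y*z + x*y^3*z + x*y*z^3 + 4*y^2*z^2 - 3*x*y*z - y^2 - z^2 + 2

trace(b a b a) = trace(a b) * trace(a b) - trace(1) = z^2 - 2
so trace(b a b) = trace(b) * trace(a b) - trace(a) = y*z - x
reduce: trace(a^2 b a b) = trace(a) * trace(b a b a) - trace(b a b) = x*z^2 - y*z - x
reduce: trace(a b a) = trace(a) * trace(b a) - trace(b) = x*z - y
so trace(a^2 b a) = trace(a) * trace(a b a) - trace(a b) = x^2*z - x*y - z
reduce: trace(a b a b^2 a) = trace(b) * trace(a^2 b a b) - trace(a^2 b a) = x*y*z^2 - x^2*z - y^2*z + z
trace(a b a b a b) = trace(b a b a) * trace(b a) - trace(a b) = z^3 - 3*z
trace(a b a b^2 a b) = trace(b) * trace(a b a b a b) - trace(a b a b a) = y*z^3 - x*z^2 - 2*y*z + x
so trace(a b a b^2 a b^-1) = trace(a b a b^2 a) * trace(b) - trace(a b a b^2 a b) = x*y^2*z^2 - x^2*y*z - y^3*z - y*z^3 + x*z^2 + 3*y*z - x
trace(b^-1 a b a b^2 a b^-1) = trace(a b a b^2 a b^-1) * trace(b) - trace(a b a b^2 a) = x*y^3*z^2 - x^2*y^2*z - y^4*z - y^2*z^3 + x^2*z + 4*y^2*z - x*y - z
trace(b^-1 a b a b^2 a b^-2) = trace(b^-1 a b a b^2 a b^-1) * trace(b) - trace(b^-1 a b a b^2 a) = x*y^4*z^2 - x^2*y^3*z - y^5*z - y^3*z^3 - x*y^2*z^2 + 2*x^2*y*z + 5*y^3*z + y*z^3 - x*y^2 - x*z^2 - 4*y*z + x
so trace(b a b^2 a) = trace(b) * trace(a b a b) - trace(a b a) = y*z^2 - x*z - y
so trace(a^2 b a b^2 a) = trace(a) * trace(b a b^2 a^2) - trace(b a b^2 a) = x^2*y*z^2 - x^3*z - x*y^2*z - y*z^2 + 2*x*z + y
trace(a b a^2 b a b) = trace(a) * trace(b a b a b a) - trace(b a b a b) = x*z^3 - y*z^2 - 2*x*z + y
so trace(b^2) = trace(b) * trace(b) - trace(1) = y^2 - 2
so trace(b a^2 b) = trace(a) * trace(b^2 a) - trace(b^2) = x*y*z - x^2 - y^2 + 2
reduce: trace(a b a^2 b a) = trace(a) * trace(b a^2 b a) - trace(b a^2 b) = x^2*z^2 - 2*x*y*z + y^2 - 2
so trace(a^2 b a b^2 a b) = trace(b) * trace(a b a^2 b a b) - trace(a b a^2 b a) = x*y*z^3 - x^2*z^2 - y^2*z^2 + 2
trace(a^2 b a b^2 a b^-1) = trace(a^2 b a b^2 a) * trace(b) - trace(a^2 b a b^2 a b) = x^2*y^2*z^2 - x^3*y*z - x*y^3*z - x*y*z^3 + x^2*z^2 + 2*x*y*z + y^2 - 2
trace(a b a b^2 a b^-2 a) = trace(a^2 b a b^2 a b^-1) * trace(b) - trace(a^2 b a b^2 a) = x^2*y^3*z^2 - x^3*y^2*z - x*y^4*z - x*y^2*z^3 + x^3*z + 3*x*y^2*z + y^3 + y*z^2 - 2*x*z - 3*y
trace(b a b a b^2) = trace(b) * trace(b a b a b) - trace(b a b a) = y^2*z^2 - x*y*z - y^2 - z^2 + 2
so trace(a b a b a b^2 a) = trace(a) * trace(b a b a b^2 a) - trace(b a b a b^2) = x*y*z^3 - x^2*z^2 - y^2*z^2 - x*y*z + x^2 + y^2 + z^2 - 2
trace(a b a b a b a b) = trace(a b a b) * trace(a b a b) - trace(1) = z^4 - 4*z^2 + 2
so trace(a b a b a b^2 a b) = trace(b) * trace(a b a b a b a b) - trace(a b a b a b a) = y*z^4 - x*z^3 - 3*y*z^2 + 2*x*z + y
trace(a b a b a b^2 a b^-1) = trace(a b a b a b^2 a) * trace(b) - trace(a b a b a b^2 a b) = x*y^2*z^3 - x^2*y*z^2 - y^3*z^2 - y*z^4 - x*y^2*z + x*z^3 + x^2*y + y^3 + 4*y*z^2 - 2*x*z - 3*y
reduce: trace(a b a b^2 a b^-2 a b) = trace(a b a b a b^2 a b^-1) * trace(b) - trace(a b a b a b^2 a) = x*y^3*z^3 - x^2*y^2*z^2 - y^4*z^2 - y^2*z^4 - x*y^3*z + x^2*y^2 + x^2*z^2 + y^4 + 5*y^2*z^2 - x*y*z - x^2 - 4*y^2 - z^2 + 2
trace(b^-1 a b a b^2 a b^-2 a) = trace(a b a b^2 a b^-2 a) * trace(b) - trace(a b a b^2 a b^-2 a b) = x^2*y^4*z^2 - x^3*y^3*z - x*y^5*z - 2*x*y^3*z^3 + x^2*y^2*z^2 + y^4*z^2 + y^2*z^4 + x^3*y*z + 4*x*y^3*z - x^2*y^2 - x^2*z^2 - 4*y^2*z^2 - x*y*z + x^2 + y^2 + z^2 - 2
trace(a b^-2 a^-1 b^-1 a b a b^2) = trace(b^-1 a b a b^2 a b^-2) * trace(a) - trace(b^-1 a b a b^2 a b^-2 a) = x*y^3*z^3 - 2*x^2*y^2*z^2 - y^4*z^2 - y^2*z^4 + x^3*y*z + x*y^3*z + x*y*z^3 + 4*y^2*z^2 - 3*x*y*z - y^2 - z^2 + 2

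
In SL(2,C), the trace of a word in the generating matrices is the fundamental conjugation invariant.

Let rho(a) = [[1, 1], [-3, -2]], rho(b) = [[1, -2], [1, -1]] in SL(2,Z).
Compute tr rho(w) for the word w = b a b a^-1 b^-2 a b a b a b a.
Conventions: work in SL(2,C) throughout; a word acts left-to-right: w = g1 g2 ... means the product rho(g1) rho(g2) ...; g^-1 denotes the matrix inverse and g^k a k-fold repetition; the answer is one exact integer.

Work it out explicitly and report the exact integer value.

rho(b) = [[1, -2], [1, -1]]
... * rho(a) = [[1, 1], [-3, -2]]  ->  [[7, 5], [4, 3]]
... * rho(b) = [[1, -2], [1, -1]]  ->  [[12, -19], [7, -11]]
... * rho(a^-1) = [[-2, -1], [3, 1]]  ->  [[-81, -31], [-47, -18]]
... * rho(b^-1) = [[-1, 2], [-1, 1]]  ->  [[112, -193], [65, -112]]
... * rho(b^-1) = [[-1, 2], [-1, 1]]  ->  [[81, 31], [47, 18]]
... * rho(a) = [[1, 1], [-3, -2]]  ->  [[-12, 19], [-7, 11]]
... * rho(b) = [[1, -2], [1, -1]]  ->  [[7, 5], [4, 3]]
... * rho(a) = [[1, 1], [-3, -2]]  ->  [[-8, -3], [-5, -2]]
... * rho(b) = [[1, -2], [1, -1]]  ->  [[-11, 19], [-7, 12]]
... * rho(a) = [[1, 1], [-3, -2]]  ->  [[-68, -49], [-43, -31]]
... * rho(b) = [[1, -2], [1, -1]]  ->  [[-117, 185], [-74, 117]]
... * rho(a) = [[1, 1], [-3, -2]]  ->  [[-672, -487], [-425, -308]]
tr = -672 + -308 = -980

-980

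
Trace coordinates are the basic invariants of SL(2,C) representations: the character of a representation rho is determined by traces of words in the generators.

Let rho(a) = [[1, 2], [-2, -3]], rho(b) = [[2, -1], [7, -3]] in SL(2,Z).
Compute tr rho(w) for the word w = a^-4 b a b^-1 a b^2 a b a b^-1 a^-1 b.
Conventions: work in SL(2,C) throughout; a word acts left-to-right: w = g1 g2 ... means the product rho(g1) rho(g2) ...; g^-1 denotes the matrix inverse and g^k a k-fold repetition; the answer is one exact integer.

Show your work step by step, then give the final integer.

1173091190

rho(a^-1) = [[-3, -2], [2, 1]]
... * rho(a^-1) = [[-3, -2], [2, 1]]  ->  [[5, 4], [-4, -3]]
... * rho(a^-1) = [[-3, -2], [2, 1]]  ->  [[-7, -6], [6, 5]]
... * rho(a^-1) = [[-3, -2], [2, 1]]  ->  [[9, 8], [-8, -7]]
... * rho(b) = [[2, -1], [7, -3]]  ->  [[74, -33], [-65, 29]]
... * rho(a) = [[1, 2], [-2, -3]]  ->  [[140, 247], [-123, -217]]
... * rho(b^-1) = [[-3, 1], [-7, 2]]  ->  [[-2149, 634], [1888, -557]]
... * rho(a) = [[1, 2], [-2, -3]]  ->  [[-3417, -6200], [3002, 5447]]
... * rho(b) = [[2, -1], [7, -3]]  ->  [[-50234, 22017], [44133, -19343]]
... * rho(b) = [[2, -1], [7, -3]]  ->  [[53651, -15817], [-47135, 13896]]
... * rho(a) = [[1, 2], [-2, -3]]  ->  [[85285, 154753], [-74927, -135958]]
... * rho(b) = [[2, -1], [7, -3]]  ->  [[1253841, -549544], [-1101560, 482801]]
... * rho(a) = [[1, 2], [-2, -3]]  ->  [[2352929, 4156314], [-2067162, -3651523]]
... * rho(b^-1) = [[-3, 1], [-7, 2]]  ->  [[-36152985, 10665557], [31762147, -9370208]]
... * rho(a^-1) = [[-3, -2], [2, 1]]  ->  [[129790069, 82971527], [-114026857, -72894502]]
... * rho(b) = [[2, -1], [7, -3]]  ->  [[840380827, -378704650], [-738315228, 332710363]]
tr = 840380827 + 332710363 = 1173091190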